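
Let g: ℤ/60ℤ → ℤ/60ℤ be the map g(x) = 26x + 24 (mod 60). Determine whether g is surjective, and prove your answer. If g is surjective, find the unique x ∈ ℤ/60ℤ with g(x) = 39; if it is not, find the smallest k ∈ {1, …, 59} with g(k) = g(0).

By definition, g is surjective if every y in the codomain equals g(x) for some x in the domain.
Since gcd(26, 60) = 2, we have 26x ≡ 0 (mod 2) for all x, so g(x) ≡ 0 (mod 2).
But 1 ≢ 0 (mod 2), so 1 ∈ ℤ/60ℤ has no preimage. So g is not surjective.
Since g is not surjective, we find the least positive k with g(k) = g(0): this means 26k ≡ 0 (mod 60), i.e. 60 ∣ 26k. Since gcd(26, 60) = 2, dividing through by 2 this holds exactly when 30 ∣ 13k, and as gcd(13, 30) = 1, exactly when 30 ∣ k.
The smallest positive such k is 30.

30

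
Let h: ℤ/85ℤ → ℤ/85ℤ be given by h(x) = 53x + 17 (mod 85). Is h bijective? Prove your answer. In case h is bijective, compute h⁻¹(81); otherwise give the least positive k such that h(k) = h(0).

Recall that h is injective if h(u) = h(v) implies u = v.
Suppose h(u) = h(v) in ℤ/85ℤ. Then 53u + 17 ≡ 53v + 17 (mod 85), hence 53(u − v) ≡ 0 (mod 85).
Since gcd(53, 85) = 1, 53 is invertible modulo 85, so u − v ≡ 0 (mod 85), i.e. u = v.
We now compute 53⁻¹ mod 85 explicitly. Euclid's algorithm: 85 = 1·53 + 32, 53 = 1·32 + 21, 32 = 1·21 + 11, 21 = 1·11 + 10, 11 = 1·10 + 1; back-substituting gives 1 = 77·53 − 48·85, so 53⁻¹ ≡ 77 (mod 85).
For any y ∈ ℤ/85ℤ, x = 77(y − 17) mod 85 satisfies h(x) = 53·77(y − 17) + 17 ≡ y (since 53·77 ≡ 1 mod 85). So every y has a preimage.
Hence h is bijective.
Since h is bijective, we find h⁻¹(81): we need 53x ≡ 81 − 17 ≡ 64 (mod 85). Using 53⁻¹ = 77: x ≡ 77·64 = 4928 = 57·85 + 83, so x = 83.
Check: h(83) = 53·83 + 17 = 4416 = 51·85 + 81 ≡ 81 (mod 85).

83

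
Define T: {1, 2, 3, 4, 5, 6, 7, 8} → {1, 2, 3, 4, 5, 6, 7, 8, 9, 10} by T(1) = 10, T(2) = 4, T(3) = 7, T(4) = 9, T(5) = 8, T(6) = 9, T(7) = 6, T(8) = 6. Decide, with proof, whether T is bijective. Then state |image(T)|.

T(4) = 9 = T(6) with 4 ≠ 6, so T is not injective, hence not bijective.
The image of T is {4, 6, 7, 8, 9, 10}, which has 6 elements.

6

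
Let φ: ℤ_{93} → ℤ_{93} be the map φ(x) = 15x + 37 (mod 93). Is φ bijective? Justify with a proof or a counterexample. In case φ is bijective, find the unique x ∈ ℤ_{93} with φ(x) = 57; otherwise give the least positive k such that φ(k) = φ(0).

We have gcd(15, 93) = 3 > 1. Taking u = 0 and v = 31: φ(0) = 37 and φ(31) = 15·31 + 37 = 502 ≡ 37 (mod 93).
So φ(0) = φ(31) while 0 ≠ 31, thus φ is not injective, hence not bijective.
Since φ is not bijective, we find the least positive k with φ(k) = φ(0): this means 15k ≡ 0 (mod 93), i.e. 93 ∣ 15k. Since gcd(15, 93) = 3, dividing through by 3 this holds exactly when 31 ∣ 5k, and as gcd(5, 31) = 1, exactly when 31 ∣ k.
The smallest positive such k is 31.

31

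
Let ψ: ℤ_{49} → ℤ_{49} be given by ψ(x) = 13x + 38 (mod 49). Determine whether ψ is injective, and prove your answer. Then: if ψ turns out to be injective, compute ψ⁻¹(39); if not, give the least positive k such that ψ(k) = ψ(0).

34

If ψ(u) = ψ(v), then 13u ≡ 13v (mod 49). Because gcd(13, 49) = 1, we may cancel 13 to get u ≡ v (mod 49).
Hence ψ is injective.
We now compute 13⁻¹ mod 49 explicitly. Euclid's algorithm: 49 = 3·13 + 10, 13 = 1·10 + 3, 10 = 3·3 + 1; back-substituting gives 1 = 34·13 − 9·49, so 13⁻¹ ≡ 34 (mod 49).
Since ψ is injective, we compute ψ⁻¹(39): solve 13x + 38 ≡ 39 (mod 49), i.e. 13x ≡ 1 (mod 49).
Multiplying by 13⁻¹ = 34 gives x ≡ 34·1 = 34 ≡ 34 (mod 49).
Check: ψ(34) = 13·34 + 38 = 480 = 9·49 + 39 ≡ 39 (mod 49).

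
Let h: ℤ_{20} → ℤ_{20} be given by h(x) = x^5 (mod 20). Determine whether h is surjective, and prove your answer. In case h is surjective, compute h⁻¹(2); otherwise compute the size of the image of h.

15

h(0) = 0^5 = 0.
h(10): Repeated squaring mod 20: 10^1 ≡ 10, 10^2 ≡ 10² = 100 ≡ 0, 10^4 ≡ 0² = 0. Since 5 = 4 + 1, 10^5 ≡ 0·10: 0·10 = 0. So 10^5 ≡ 0 (mod 20).
So h(0) = h(10) = 0 while 0 ≠ 10, thus h is not injective.
A non-injective map from the 20-element set ℤ_{20} to itself takes at most 19 distinct values, so it cannot be surjective. Therefore h is not surjective.
Since h is not surjective, we determine |image(h)|. Computing x^5 mod 20 for each x (by repeated squaring, reducing mod 20 at every step), the values h(0), h(1), …, h(19) are: 0, 1, 12, 3, 4, 5, 16, 7, 8, 9, 0, 11, 12, 13, 4, 15, 16, 17, 8, 19.
The distinct values are {0, 1, 3, 4, 5, 7, 8, 9, 11, 12, 13, 15, 16, 17, 19}; there are 15 of them.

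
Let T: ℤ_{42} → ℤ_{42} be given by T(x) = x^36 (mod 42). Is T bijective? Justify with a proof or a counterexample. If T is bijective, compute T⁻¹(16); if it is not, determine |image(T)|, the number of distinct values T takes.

8

T(2): Repeated squaring mod 42: 2^1 ≡ 2, 2^2 ≡ 2² = 4, 2^4 ≡ 4² = 16, 2^8 ≡ 16² = 256 ≡ 4, 2^16 ≡ 4² = 16, 2^32 ≡ 16² = 256 ≡ 4. Since 36 = 32 + 4, 2^36 ≡ 4·16: 4·16 = 64 ≡ 22. So 2^36 ≡ 22 (mod 42).
T(4): Repeated squaring mod 42: 4^1 ≡ 4, 4^2 ≡ 4² = 16, 4^4 ≡ 16² = 256 ≡ 4, 4^8 ≡ 4² = 16, 4^16 ≡ 16² = 256 ≡ 4, 4^32 ≡ 4² = 16. Since 36 = 32 + 4, 4^36 ≡ 16·4: 16·4 = 64 ≡ 22. So 4^36 ≡ 22 (mod 42).
So T(2) = T(4) = 22 while 2 ≠ 4, hence T is not injective, hence not bijective.
Since T is not bijective, we determine |image(T)|. Computing x^36 mod 42 for each x (by repeated squaring, reducing mod 42 at every step), the values T(0), T(1), …, T(41) are: 0, 1, 22, 15, 22, 1, 36, 7, 22, 15, 22, 1, 36, 1, 28, 15, 22, 1, 36, 1, 22, 21, 22, 1, 36, 1, 22, 15, 28, 1, 36, 1, 22, 15, 22, 7, 36, 1, 22, 15, 22, 1.
The distinct values are {0, 1, 7, 15, 21, 22, 28, 36}; there are 8 of them.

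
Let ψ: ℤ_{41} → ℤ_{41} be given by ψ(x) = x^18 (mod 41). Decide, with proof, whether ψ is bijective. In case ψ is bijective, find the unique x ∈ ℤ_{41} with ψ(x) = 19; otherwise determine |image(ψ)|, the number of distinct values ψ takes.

ψ(20): Repeated squaring mod 41: 20^1 ≡ 20, 20^2 ≡ 20² = 400 ≡ 31, 20^4 ≡ 31² = 961 ≡ 18, 20^8 ≡ 18² = 324 ≡ 37, 20^16 ≡ 37² = 1369 ≡ 16. Since 18 = 16 + 2, 20^18 ≡ 16·31: 16·31 = 496 ≡ 4. So 20^18 ≡ 4 (mod 41).
ψ(21): Repeated squaring mod 41: 21^1 ≡ 21, 21^2 ≡ 21² = 441 ≡ 31, 21^4 ≡ 31² = 961 ≡ 18, 21^8 ≡ 18² = 324 ≡ 37, 21^16 ≡ 37² = 1369 ≡ 16. Since 18 = 16 + 2, 21^18 ≡ 16·31: 16·31 = 496 ≡ 4. So 21^18 ≡ 4 (mod 41).
So ψ(20) = ψ(21) = 4 while 20 ≠ 21, hence ψ is not injective, hence not bijective.
Since ψ is not bijective, we determine |image(ψ)|. Computing x^18 mod 41 for each x (by repeated squaring, reducing mod 41 at every step), the values ψ(0), ψ(1), …, ψ(40) are: 0, 1, 31, 9, 18, 23, 33, 5, 25, 40, 16, 21, 39, 8, 32, 2, 37, 20, 10, 36, 4, 4, 36, 10, 20, 37, 2, 32, 8, 39, 21, 16, 40, 25, 5, 33, 23, 18, 9, 31, 1.
The distinct values are {0, 1, 2, 4, 5, 8, 9, 10, 16, 18, 20, 21, 23, 25, 31, 32, 33, 36, 37, 39, 40}; there are 21 of them.

21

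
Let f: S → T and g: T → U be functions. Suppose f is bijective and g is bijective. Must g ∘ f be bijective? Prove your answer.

bijective

Injectivity: if g(f(u)) = g(f(v)) then f(u) = f(v) (g injective) so u = v (f injective).
Surjectivity: for c ∈ U pick b with g(b) = c, then a with f(a) = b; then (g ∘ f)(a) = c.
Therefore g ∘ f is bijective.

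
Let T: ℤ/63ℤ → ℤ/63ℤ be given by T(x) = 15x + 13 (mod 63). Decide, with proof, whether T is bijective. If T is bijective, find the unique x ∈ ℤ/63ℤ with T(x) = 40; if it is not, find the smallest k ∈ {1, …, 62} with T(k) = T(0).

21

Recall that injectivity means: for all s, t in the domain, T(s) = T(t) implies s = t.
We have gcd(15, 63) = 3 > 1. Taking s = 0 and t = 21: T(0) = 13 and T(21) = 15·21 + 13 = 328 ≡ 13 (mod 63).
So T(0) = T(21) while 0 ≠ 21, hence T is not injective, hence not bijective.
Since T is not bijective, we find the least positive k with T(k) = T(0): this means 15k ≡ 0 (mod 63), i.e. 63 ∣ 15k. Since gcd(15, 63) = 3, dividing through by 3 this holds exactly when 21 ∣ 5k, and as gcd(5, 21) = 1, exactly when 21 ∣ k.
The smallest positive such k is 21.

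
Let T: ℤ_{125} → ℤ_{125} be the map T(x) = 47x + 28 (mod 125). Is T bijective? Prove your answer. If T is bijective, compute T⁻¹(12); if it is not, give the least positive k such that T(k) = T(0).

Suppose T(x_1) = T(x_2) in ℤ_{125}. Then 47x_1 + 28 ≡ 47x_2 + 28 (mod 125), hence 47(x_1 − x_2) ≡ 0 (mod 125).
Since gcd(47, 125) = 1, 47 is invertible modulo 125, so x_1 − x_2 ≡ 0 (mod 125), i.e. x_1 = x_2.
We now compute 47⁻¹ mod 125 explicitly. Euclid's algorithm: 125 = 2·47 + 31, 47 = 1·31 + 16, 31 = 1·16 + 15, 16 = 1·15 + 1; back-substituting gives 1 = 8·47 − 3·125, so 47⁻¹ ≡ 8 (mod 125).
For any y ∈ ℤ_{125}, x = 8(y − 28) mod 125 satisfies T(x) = 47·8(y − 28) + 28 ≡ y (since 47·8 ≡ 1 mod 125). So every y has a preimage.
Therefore T is bijective.
Since T is bijective, we find T⁻¹(12): we need 47x ≡ 12 − 28 ≡ 109 (mod 125). Using 47⁻¹ = 8: x ≡ 8·109 = 872 = 6·125 + 122, so x = 122.
Check: T(122) = 47·122 + 28 = 5762 = 46·125 + 12 ≡ 12 (mod 125).

122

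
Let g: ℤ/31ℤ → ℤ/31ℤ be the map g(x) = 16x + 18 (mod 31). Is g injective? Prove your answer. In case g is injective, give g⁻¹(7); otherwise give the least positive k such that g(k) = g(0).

If g(x_1) = g(x_2), then 16x_1 ≡ 16x_2 (mod 31). Because gcd(16, 31) = 1, we may cancel 16 to get x_1 ≡ x_2 (mod 31).
Thus g is injective.
We now compute 16⁻¹ mod 31 explicitly. Euclid's algorithm: 31 = 1·16 + 15, 16 = 1·15 + 1; back-substituting gives 1 = 2·16 − 1·31, so 16⁻¹ ≡ 2 (mod 31).
Since g is injective, we find g⁻¹(7): we need 16x ≡ 7 − 18 ≡ 20 (mod 31). Using 16⁻¹ = 2: x ≡ 2·20 = 40 = 1·31 + 9, so x = 9.
Check: g(9) = 16·9 + 18 = 162 = 5·31 + 7 ≡ 7 (mod 31).

9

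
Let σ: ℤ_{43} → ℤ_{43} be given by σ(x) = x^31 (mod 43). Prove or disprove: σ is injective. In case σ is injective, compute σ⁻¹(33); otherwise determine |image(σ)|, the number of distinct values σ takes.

Since 43 is prime, the nonzero elements of ℤ_{43} form a cyclic group of order 42.
As gcd(31, 42) = 1, raising to the 31st power is a bijection on this group: if u^31 ≡ v^31 then (uv^{−1})^31 = 1, and the only element of order dividing gcd(31, 42) = 1 is 1, so u = v.
With σ(0) = 0 this makes σ injective on all of ℤ_{43}, hence bijective (finite equal-size domain and codomain). In particular σ is injective.
Since σ is injective, we find the preimage of 33. The inverse of x ↦ x^31 on (ℤ_{43})^× is x ↦ x^19, because 31·19 = 589 = 14·42 + 1 ≡ 1 (mod 42) and x^{42} = 1 for x ≠ 0 (Fermat). So σ⁻¹(33) = 33^19 mod 43.
Repeated squaring mod 43: 33^1 ≡ 33, 33^2 ≡ 33² = 1089 ≡ 14, 33^4 ≡ 14² = 196 ≡ 24, 33^8 ≡ 24² = 576 ≡ 17, 33^16 ≡ 17² = 289 ≡ 31. Since 19 = 16 + 2 + 1, 33^19 ≡ 31·14·33: 31·14 = 434 ≡ 4, then 4·33 = 132 ≡ 3. So 33^19 ≡ 3 (mod 43).
Hence σ⁻¹(33) = 3.

3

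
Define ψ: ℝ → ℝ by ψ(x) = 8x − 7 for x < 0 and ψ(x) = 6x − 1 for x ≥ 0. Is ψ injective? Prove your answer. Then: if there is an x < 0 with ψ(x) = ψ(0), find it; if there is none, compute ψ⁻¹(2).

1/2

Both pieces are strictly increasing (slopes 8 and 6), so each is injective on its own interval.
The left piece maps (−∞, 0) onto (−∞, −7); the right piece maps [0, ∞) onto [−1, ∞).
These images are disjoint, so no value is attained by both pieces. Hence ψ is injective.
Because the two images are disjoint, no x < 0 has ψ(x) = ψ(0), so we compute ψ⁻¹(2): 2 lies in [−1, ∞), so solve 6x − 1 = 2: x = (2 + 1)/6 = 1/2.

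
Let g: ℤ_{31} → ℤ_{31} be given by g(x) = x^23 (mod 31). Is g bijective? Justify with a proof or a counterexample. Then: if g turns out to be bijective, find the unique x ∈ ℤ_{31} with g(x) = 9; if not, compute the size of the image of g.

Since 31 is prime, the nonzero elements of ℤ_{31} form a cyclic group of order 30.
As gcd(23, 30) = 1, raising to the 23rd power is a bijection on this group: if x_1^23 ≡ x_2^23 then (x_1x_2^{−1})^23 = 1, and the only element of order dividing gcd(23, 30) = 1 is 1, so x_1 = x_2.
With g(0) = 0 this makes g injective on all of ℤ_{31}, hence bijective (finite equal-size domain and codomain). In particular g is bijective.
Since g is bijective, we find the preimage of 9. The inverse of x ↦ x^23 on (ℤ_{31})^× is x ↦ x^17, because 23·17 = 391 = 13·30 + 1 ≡ 1 (mod 30) and x^{30} = 1 for x ≠ 0 (Fermat). So g⁻¹(9) = 9^17 mod 31.
Repeated squaring mod 31: 9^1 ≡ 9, 9^2 ≡ 9² = 81 ≡ 19, 9^4 ≡ 19² = 361 ≡ 20, 9^8 ≡ 20² = 400 ≡ 28, 9^16 ≡ 28² = 784 ≡ 9. Since 17 = 16 + 1, 9^17 ≡ 9·9: 9·9 = 81 ≡ 19. So 9^17 ≡ 19 (mod 31).
Hence g⁻¹(9) = 19.

19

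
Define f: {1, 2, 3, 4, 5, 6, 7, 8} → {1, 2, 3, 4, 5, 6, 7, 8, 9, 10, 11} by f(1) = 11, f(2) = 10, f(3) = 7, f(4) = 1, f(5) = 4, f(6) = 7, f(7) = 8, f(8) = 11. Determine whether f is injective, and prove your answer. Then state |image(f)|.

6

f(3) = 7 = f(6) with 3 ≠ 6, so f is not injective.
The image of f is {1, 4, 7, 8, 10, 11}, which has 6 elements.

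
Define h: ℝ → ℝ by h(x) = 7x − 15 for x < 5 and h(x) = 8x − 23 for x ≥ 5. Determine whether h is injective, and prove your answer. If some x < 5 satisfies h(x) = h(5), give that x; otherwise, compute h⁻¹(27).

Both pieces are strictly increasing (slopes 7 and 8), so each is injective on its own interval.
The left piece maps (−∞, 5) onto (−∞, 20); the right piece maps [5, ∞) onto [17, ∞).
These images overlap. In particular h(5) = 17 (right piece), and solving 7x − 15 = 17 on the left piece gives x = 32/7 < 5.
So h(32/7) = h(5) with 32/7 ≠ 5, and h is not injective. This x = 32/7 is the requested value below 5.

32/7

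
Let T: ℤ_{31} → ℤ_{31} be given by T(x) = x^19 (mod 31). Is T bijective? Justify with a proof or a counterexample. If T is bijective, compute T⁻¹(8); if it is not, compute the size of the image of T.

Since 31 is prime, the nonzero elements of ℤ_{31} form a cyclic group of order 30.
As gcd(19, 30) = 1, raising to the 19th power is a bijection on this group: if u^19 ≡ v^19 then (uv^{−1})^19 = 1, and the only element of order dividing gcd(19, 30) = 1 is 1, so u = v.
With T(0) = 0 this makes T injective on all of ℤ_{31}, hence bijective (finite equal-size domain and codomain). In particular T is bijective.
Since T is bijective, we find the preimage of 8. The inverse of x ↦ x^19 on (ℤ_{31})^× is x ↦ x^19, because 19·19 = 361 = 12·30 + 1 ≡ 1 (mod 30) and x^{30} = 1 for x ≠ 0 (Fermat). So T⁻¹(8) = 8^19 mod 31.
Repeated squaring mod 31: 8^1 ≡ 8, 8^2 ≡ 8² = 64 ≡ 2, 8^4 ≡ 2² = 4, 8^8 ≡ 4² = 16, 8^16 ≡ 16² = 256 ≡ 8. Since 19 = 16 + 2 + 1, 8^19 ≡ 8·2·8: 8·2 = 16, then 16·8 = 128 ≡ 4. So 8^19 ≡ 4 (mod 31).
Hence T⁻¹(8) = 4.

4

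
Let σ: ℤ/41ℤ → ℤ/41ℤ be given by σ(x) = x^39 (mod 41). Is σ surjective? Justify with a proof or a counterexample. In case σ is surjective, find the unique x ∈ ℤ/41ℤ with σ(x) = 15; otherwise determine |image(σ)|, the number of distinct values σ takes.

11

Since 41 is prime, the nonzero elements of ℤ/41ℤ form a cyclic group of order 40.
As gcd(39, 40) = 1, raising to the 39th power is a bijection on this group: if u^39 ≡ v^39 then (uv^{−1})^39 = 1, and the only element of order dividing gcd(39, 40) = 1 is 1, so u = v.
With σ(0) = 0 this makes σ injective on all of ℤ/41ℤ, hence bijective (finite equal-size domain and codomain). In particular σ is surjective.
Since σ is surjective, we find the preimage of 15. The inverse of x ↦ x^39 on (ℤ/41ℤ)^× is x ↦ x^39, because 39·39 = 1521 = 38·40 + 1 ≡ 1 (mod 40) and x^{40} = 1 for x ≠ 0 (Fermat). So σ⁻¹(15) = 15^39 mod 41.
Repeated squaring mod 41: 15^1 ≡ 15, 15^2 ≡ 15² = 225 ≡ 20, 15^4 ≡ 20² = 400 ≡ 31, 15^8 ≡ 31² = 961 ≡ 18, 15^16 ≡ 18² = 324 ≡ 37, 15^32 ≡ 37² = 1369 ≡ 16. Since 39 = 32 + 4 + 2 + 1, 15^39 ≡ 16·31·20·15: 16·31 = 496 ≡ 4, then 4·20 = 80 ≡ 39, then 39·15 = 585 ≡ 11. So 15^39 ≡ 11 (mod 41).
Hence σ⁻¹(15) = 11.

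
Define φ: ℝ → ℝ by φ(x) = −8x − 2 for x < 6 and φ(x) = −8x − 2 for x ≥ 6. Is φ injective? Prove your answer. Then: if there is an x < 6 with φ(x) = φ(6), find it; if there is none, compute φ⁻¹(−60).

Both pieces are strictly decreasing (slopes −8 and −8), so each is injective on its own interval.
The left piece maps (−∞, 6) onto (−50, ∞); the right piece maps [6, ∞) onto (−∞, −50].
These images are disjoint, so no value is attained by both pieces. Thus φ is injective.
Because the two images are disjoint, no x < 6 has φ(x) = φ(6), so we compute φ⁻¹(−60): −60 lies in (−∞, −50], so solve −8x − 2 = −60: x = (−60 + 2)/(−8) = 29/4.

29/4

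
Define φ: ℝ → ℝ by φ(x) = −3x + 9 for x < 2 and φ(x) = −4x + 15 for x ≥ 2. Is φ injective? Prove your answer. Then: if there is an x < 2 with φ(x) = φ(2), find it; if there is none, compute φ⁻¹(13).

2/3

Both pieces are strictly decreasing (slopes −3 and −4), so each is injective on its own interval.
The left piece maps (−∞, 2) onto (3, ∞); the right piece maps [2, ∞) onto (−∞, 7].
These images overlap. In particular φ(2) = 7 (right piece), and solving −3x + 9 = 7 on the left piece gives x = 2/3 < 2.
So φ(2/3) = φ(2) with 2/3 ≠ 2, and φ is not injective. This x = 2/3 is the requested value below 2.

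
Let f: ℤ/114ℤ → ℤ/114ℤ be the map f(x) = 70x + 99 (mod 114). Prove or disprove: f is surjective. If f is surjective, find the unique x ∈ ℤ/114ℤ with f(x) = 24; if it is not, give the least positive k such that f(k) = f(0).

Recall that surjectivity means every element of the codomain has a preimage under f.
Since gcd(70, 114) = 2, we have 70x ≡ 0 (mod 2) for all x, so f(x) ≡ 1 (mod 2).
But 0 ≢ 1 (mod 2), so 0 ∈ ℤ/114ℤ has no preimage. Thus f is not surjective.
Since f is not surjective, we find the least positive k with f(k) = f(0): this means 70k ≡ 0 (mod 114), i.e. 114 ∣ 70k. Since gcd(70, 114) = 2, dividing through by 2 this holds exactly when 57 ∣ 35k, and as gcd(35, 57) = 1, exactly when 57 ∣ k.
The smallest positive such k is 57.

57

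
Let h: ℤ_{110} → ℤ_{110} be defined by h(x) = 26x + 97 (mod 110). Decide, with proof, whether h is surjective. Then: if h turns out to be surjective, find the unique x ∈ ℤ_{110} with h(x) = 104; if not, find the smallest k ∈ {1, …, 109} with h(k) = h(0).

Since gcd(26, 110) = 2, we have 26x ≡ 0 (mod 2) for all x, so h(x) ≡ 1 (mod 2).
But 0 ≢ 1 (mod 2), so 0 ∈ ℤ_{110} has no preimage. Hence h is not surjective.
Since h is not surjective, we find the least positive k with h(k) = h(0): this means 26k ≡ 0 (mod 110), i.e. 110 ∣ 26k. Since gcd(26, 110) = 2, dividing through by 2 this holds exactly when 55 ∣ 13k, and as gcd(13, 55) = 1, exactly when 55 ∣ k.
The smallest positive such k is 55.

55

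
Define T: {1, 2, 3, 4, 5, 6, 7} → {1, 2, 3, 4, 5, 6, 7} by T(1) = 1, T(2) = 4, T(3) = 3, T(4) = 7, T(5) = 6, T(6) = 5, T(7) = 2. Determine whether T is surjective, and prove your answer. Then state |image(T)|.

Every element of the codomain has a preimage: 1 = T(1), 2 = T(7), 3 = T(3), 4 = T(2), 5 = T(6), 6 = T(5), 7 = T(4).
Therefore T is surjective.
The image of T is {1, 2, 3, 4, 5, 6, 7}, which has 7 elements.

7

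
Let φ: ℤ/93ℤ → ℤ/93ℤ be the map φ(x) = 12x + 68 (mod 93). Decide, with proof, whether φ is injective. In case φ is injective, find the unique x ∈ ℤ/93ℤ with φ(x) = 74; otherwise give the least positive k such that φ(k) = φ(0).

31

We have gcd(12, 93) = 3 > 1. Taking s = 0 and t = 31: φ(0) = 68 and φ(31) = 12·31 + 68 = 440 ≡ 68 (mod 93).
So φ(0) = φ(31) while 0 ≠ 31, so φ is not injective.
Since φ is not injective, we find the least positive k with φ(k) = φ(0): this means 12k ≡ 0 (mod 93), i.e. 93 ∣ 12k. Since gcd(12, 93) = 3, dividing through by 3 this holds exactly when 31 ∣ 4k, and as gcd(4, 31) = 1, exactly when 31 ∣ k.
The smallest positive such k is 31.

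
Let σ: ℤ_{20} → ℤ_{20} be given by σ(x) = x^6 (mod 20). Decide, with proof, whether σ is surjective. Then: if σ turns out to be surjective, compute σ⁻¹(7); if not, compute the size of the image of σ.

σ(4): Repeated squaring mod 20: 4^1 ≡ 4, 4^2 ≡ 4² = 16, 4^4 ≡ 16² = 256 ≡ 16. Since 6 = 4 + 2, 4^6 ≡ 16·16: 16·16 = 256 ≡ 16. So 4^6 ≡ 16 (mod 20).
σ(6): Repeated squaring mod 20: 6^1 ≡ 6, 6^2 ≡ 6² = 36 ≡ 16, 6^4 ≡ 16² = 256 ≡ 16. Since 6 = 4 + 2, 6^6 ≡ 16·16: 16·16 = 256 ≡ 16. So 6^6 ≡ 16 (mod 20).
So σ(4) = σ(6) = 16 while 4 ≠ 6, therefore σ is not injective.
A non-injective map from the 20-element set ℤ_{20} to itself takes at most 19 distinct values, so it cannot be surjective. Hence σ is not surjective.
Since σ is not surjective, we determine |image(σ)|. Computing x^6 mod 20 for each x (by repeated squaring, reducing mod 20 at every step), the values σ(0), σ(1), …, σ(19) are: 0, 1, 4, 9, 16, 5, 16, 9, 4, 1, 0, 1, 4, 9, 16, 5, 16, 9, 4, 1.
The distinct values are {0, 1, 4, 5, 9, 16}; there are 6 of them.

6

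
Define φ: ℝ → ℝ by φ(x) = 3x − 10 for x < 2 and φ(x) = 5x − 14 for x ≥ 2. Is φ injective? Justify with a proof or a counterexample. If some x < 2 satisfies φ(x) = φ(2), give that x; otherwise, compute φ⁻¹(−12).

Both pieces are strictly increasing (slopes 3 and 5), so each is injective on its own interval.
The left piece maps (−∞, 2) onto (−∞, −4); the right piece maps [2, ∞) onto [−4, ∞).
These images are disjoint, so no value is attained by both pieces. Thus φ is injective.
Because the two images are disjoint, no x < 2 has φ(x) = φ(2), so we compute φ⁻¹(−12): −12 lies in (−∞, −4), so solve 3x − 10 = −12: x = (−12 + 10)/3 = −2/3.

-2/3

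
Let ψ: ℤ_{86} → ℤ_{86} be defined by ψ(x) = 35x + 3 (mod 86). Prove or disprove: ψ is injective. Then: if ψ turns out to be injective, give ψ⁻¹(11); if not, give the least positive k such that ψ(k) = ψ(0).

42

Suppose ψ(x_1) = ψ(x_2) in ℤ_{86}. Then 35x_1 + 3 ≡ 35x_2 + 3 (mod 86), thus 35(x_1 − x_2) ≡ 0 (mod 86).
Since gcd(35, 86) = 1, 35 is invertible modulo 86, so x_1 − x_2 ≡ 0 (mod 86), i.e. x_1 = x_2.
Therefore ψ is injective.
We now compute 35⁻¹ mod 86 explicitly. Euclid's algorithm: 86 = 2·35 + 16, 35 = 2·16 + 3, 16 = 5·3 + 1; back-substituting gives 1 = 59·35 − 24·86, so 35⁻¹ ≡ 59 (mod 86).
Since ψ is injective, we find ψ⁻¹(11): we need 35x ≡ 11 − 3 ≡ 8 (mod 86). Using 35⁻¹ = 59: x ≡ 59·8 = 472 = 5·86 + 42, so x = 42.
Check: ψ(42) = 35·42 + 3 = 1473 = 17·86 + 11 ≡ 11 (mod 86).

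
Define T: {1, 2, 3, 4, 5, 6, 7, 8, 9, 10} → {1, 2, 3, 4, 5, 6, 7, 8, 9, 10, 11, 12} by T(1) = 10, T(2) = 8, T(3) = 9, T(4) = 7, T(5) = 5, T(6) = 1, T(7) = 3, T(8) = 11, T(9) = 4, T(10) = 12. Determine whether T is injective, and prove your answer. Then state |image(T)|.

10

The values T(1), …, T(10) are 10, 8, 9, 7, 5, 1, 3, 11, 4, 12 — all distinct.
So T(x_1) = T(x_2) only when x_1 = x_2, and T is injective.
The image of T is {1, 3, 4, 5, 7, 8, 9, 10, 11, 12}, which has 10 elements.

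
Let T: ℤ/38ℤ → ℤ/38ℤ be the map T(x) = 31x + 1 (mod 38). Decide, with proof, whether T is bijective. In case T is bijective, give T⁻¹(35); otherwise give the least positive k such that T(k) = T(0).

6

If T(s) = T(t), then 31s ≡ 31t (mod 38). Because gcd(31, 38) = 1, we may cancel 31 to get s ≡ t (mod 38).
We now compute 31⁻¹ mod 38 explicitly. Euclid's algorithm: 38 = 1·31 + 7, 31 = 4·7 + 3, 7 = 2·3 + 1; back-substituting gives 1 = 27·31 − 22·38, so 31⁻¹ ≡ 27 (mod 38).
For any y ∈ ℤ/38ℤ, x = 27(y − 1) mod 38 satisfies T(x) = 31·27(y − 1) + 1 ≡ y (since 31·27 ≡ 1 mod 38). So every y has a preimage.
So T is bijective.
Since T is bijective, we find T⁻¹(35): we need 31x ≡ 35 − 1 ≡ 34 (mod 38). Using 31⁻¹ = 27: x ≡ 27·34 = 918 = 24·38 + 6, so x = 6.
Check: T(6) = 31·6 + 1 = 187 = 4·38 + 35 ≡ 35 (mod 38).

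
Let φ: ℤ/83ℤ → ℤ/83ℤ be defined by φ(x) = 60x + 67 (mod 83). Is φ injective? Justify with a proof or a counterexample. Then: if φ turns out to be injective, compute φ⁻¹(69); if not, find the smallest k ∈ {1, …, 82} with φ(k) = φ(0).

If φ(s) = φ(t), then 60s ≡ 60t (mod 83). Because gcd(60, 83) = 1, we may cancel 60 to get s ≡ t (mod 83).
Therefore φ is injective.
We now compute 60⁻¹ mod 83 explicitly. Euclid's algorithm: 83 = 1·60 + 23, 60 = 2·23 + 14, 23 = 1·14 + 9, 14 = 1·9 + 5, 9 = 1·5 + 4, 5 = 1·4 + 1; back-substituting gives 1 = 18·60 − 13·83, so 60⁻¹ ≡ 18 (mod 83).
Since φ is injective, we find φ⁻¹(69): we need 60x ≡ 69 − 67 ≡ 2 (mod 83). Using 60⁻¹ = 18: x ≡ 18·2 = 36, so x = 36.
Check: φ(36) = 60·36 + 67 = 2227 = 26·83 + 69 ≡ 69 (mod 83).

36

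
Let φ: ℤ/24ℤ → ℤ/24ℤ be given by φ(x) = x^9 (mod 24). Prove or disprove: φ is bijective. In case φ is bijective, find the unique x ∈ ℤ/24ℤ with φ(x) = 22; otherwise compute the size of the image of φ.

φ(0) = 0^9 = 0.
φ(6): Repeated squaring mod 24: 6^1 ≡ 6, 6^2 ≡ 6² = 36 ≡ 12, 6^4 ≡ 12² = 144 ≡ 0, 6^8 ≡ 0² = 0. Since 9 = 8 + 1, 6^9 ≡ 0·6: 0·6 = 0. So 6^9 ≡ 0 (mod 24).
So φ(0) = φ(6) = 0 while 0 ≠ 6, hence φ is not injective, hence not bijective.
Since φ is not bijective, we determine |image(φ)|. Computing x^9 mod 24 for each x (by repeated squaring, reducing mod 24 at every step), the values φ(0), φ(1), …, φ(23) are: 0, 1, 8, 3, 16, 5, 0, 7, 8, 9, 16, 11, 0, 13, 8, 15, 16, 17, 0, 19, 8, 21, 16, 23.
The distinct values are {0, 1, 3, 5, 7, 8, 9, 11, 13, 15, 16, 17, 19, 21, 23}; there are 15 of them.

15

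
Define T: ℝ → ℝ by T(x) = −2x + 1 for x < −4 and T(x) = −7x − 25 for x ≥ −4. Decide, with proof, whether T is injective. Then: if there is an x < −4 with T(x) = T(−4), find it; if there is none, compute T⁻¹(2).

-27/7

Both pieces are strictly decreasing (slopes −2 and −7), so each is injective on its own interval.
The left piece maps (−∞, −4) onto (9, ∞); the right piece maps [−4, ∞) onto (−∞, 3].
These images are disjoint, so no value is attained by both pieces. Hence T is injective.
Because the two images are disjoint, no x < −4 has T(x) = T(−4), so we compute T⁻¹(2): 2 lies in (−∞, 3], so solve −7x − 25 = 2: x = (2 + 25)/(−7) = −27/7.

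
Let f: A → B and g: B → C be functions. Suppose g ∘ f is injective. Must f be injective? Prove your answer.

Suppose f(u) = f(v). Applying g: (g ∘ f)(u) = (g ∘ f)(v). Since g ∘ f is injective, u = v. Therefore f is injective.

injective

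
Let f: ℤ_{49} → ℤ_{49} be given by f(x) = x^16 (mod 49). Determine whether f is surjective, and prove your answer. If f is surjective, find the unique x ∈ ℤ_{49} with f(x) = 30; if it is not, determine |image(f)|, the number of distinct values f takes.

22

f(0) = 0^16 = 0.
f(7): Repeated squaring mod 49: 7^1 ≡ 7, 7^2 ≡ 7² = 49 ≡ 0, 7^4 ≡ 0² = 0, 7^8 ≡ 0² = 0, 7^16 ≡ 0² = 0. So 7^16 ≡ 0 (mod 49).
So f(0) = f(7) = 0 while 0 ≠ 7, thus f is not injective.
A non-injective map from the 49-element set ℤ_{49} to itself takes at most 48 distinct values, so it cannot be surjective. Thus f is not surjective.
Since f is not surjective, we determine |image(f)|. Computing x^16 mod 49 for each x (by repeated squaring, reducing mod 49 at every step), the values f(0), f(1), …, f(48) are: 0, 1, 23, 25, 39, 9, 36, 0, 15, 37, 11, 4, 44, 22, 0, 29, 2, 46, 18, 30, 8, 0, 43, 16, 32, 32, 16, 43, 0, 8, 30, 18, 46, 2, 29, 0, 22, 44, 4, 11, 37, 15, 0, 36, 9, 39, 25, 23, 1.
The distinct values are {0, 1, 2, 4, 8, 9, 11, 15, 16, 18, 22, 23, 25, 29, 30, 32, 36, 37, 39, 43, 44, 46}; there are 22 of them.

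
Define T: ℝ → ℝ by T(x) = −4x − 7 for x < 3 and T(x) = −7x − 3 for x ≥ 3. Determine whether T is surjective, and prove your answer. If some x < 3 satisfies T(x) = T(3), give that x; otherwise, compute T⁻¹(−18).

Both pieces are strictly decreasing (slopes −4 and −7), so each is injective on its own interval.
The left piece maps (−∞, 3) onto (−19, ∞); the right piece maps [3, ∞) onto (−∞, −24].
The union (−19, ∞) ∪ (−∞, −24] omits the interval between −19 and −24; in particular −19 has no preimage. So T is not surjective.
Because the two images are disjoint, no x < 3 has T(x) = T(3), so we compute T⁻¹(−18): −18 lies in (−19, ∞), so solve −4x − 7 = −18: x = (−18 + 7)/(−4) = 11/4.

11/4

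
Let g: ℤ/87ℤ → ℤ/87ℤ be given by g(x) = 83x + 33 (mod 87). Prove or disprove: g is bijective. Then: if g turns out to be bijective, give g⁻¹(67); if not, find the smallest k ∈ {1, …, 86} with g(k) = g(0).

35

Suppose g(s) = g(t) in ℤ/87ℤ. Then 83s + 33 ≡ 83t + 33 (mod 87), hence 83(s − t) ≡ 0 (mod 87).
Since gcd(83, 87) = 1, 83 is invertible modulo 87, therefore s − t ≡ 0 (mod 87), i.e. s = t.
We now compute 83⁻¹ mod 87 explicitly. Euclid's algorithm: 87 = 1·83 + 4, 83 = 20·4 + 3, 4 = 1·3 + 1; back-substituting gives 1 = 65·83 − 62·87, so 83⁻¹ ≡ 65 (mod 87).
Then y ↦ 65(y − 33) is a two-sided inverse to g, so every y ∈ ℤ/87ℤ has a preimage.
Thus g is bijective.
Since g is bijective, we compute g⁻¹(67): solve 83x + 33 ≡ 67 (mod 87), i.e. 83x ≡ 34 (mod 87).
Multiplying by 83⁻¹ = 65 gives x ≡ 65·34 = 2210 = 25·87 + 35 ≡ 35 (mod 87).
Check: g(35) = 83·35 + 33 = 2938 = 33·87 + 67 ≡ 67 (mod 87).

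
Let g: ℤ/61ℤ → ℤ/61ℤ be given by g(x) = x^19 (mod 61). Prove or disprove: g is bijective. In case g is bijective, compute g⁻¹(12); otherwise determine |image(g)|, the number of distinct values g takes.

57

Since 61 is prime, the nonzero elements of ℤ/61ℤ form a cyclic group of order 60.
As gcd(19, 60) = 1, raising to the 19th power is a bijection on this group: if x_1^19 ≡ x_2^19 then (x_1x_2^{−1})^19 = 1, and the only element of order dividing gcd(19, 60) = 1 is 1, so x_1 = x_2.
With g(0) = 0 this makes g injective on all of ℤ/61ℤ, hence bijective (finite equal-size domain and codomain). In particular g is bijective.
Since g is bijective, we find the preimage of 12. The inverse of x ↦ x^19 on (ℤ/61ℤ)^× is x ↦ x^19, because 19·19 = 361 = 6·60 + 1 ≡ 1 (mod 60) and x^{60} = 1 for x ≠ 0 (Fermat). So g⁻¹(12) = 12^19 mod 61.
Repeated squaring mod 61: 12^1 ≡ 12, 12^2 ≡ 12² = 144 ≡ 22, 12^4 ≡ 22² = 484 ≡ 57, 12^8 ≡ 57² = 3249 ≡ 16, 12^16 ≡ 16² = 256 ≡ 12. Since 19 = 16 + 2 + 1, 12^19 ≡ 12·22·12: 12·22 = 264 ≡ 20, then 20·12 = 240 ≡ 57. So 12^19 ≡ 57 (mod 61).
Hence g⁻¹(12) = 57.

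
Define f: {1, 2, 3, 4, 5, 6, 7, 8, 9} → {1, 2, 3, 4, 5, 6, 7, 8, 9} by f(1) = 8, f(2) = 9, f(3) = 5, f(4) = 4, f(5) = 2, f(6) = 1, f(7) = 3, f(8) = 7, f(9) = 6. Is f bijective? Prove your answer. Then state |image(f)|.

The values 8, 9, 5, 4, 2, 1, 3, 7, 6 are a permutation of {1, 2, 3, 4, 5, 6, 7, 8, 9}: each element appears exactly once.
So f is injective and surjective, hence bijective.
The image of f is {1, 2, 3, 4, 5, 6, 7, 8, 9}, which has 9 elements.

9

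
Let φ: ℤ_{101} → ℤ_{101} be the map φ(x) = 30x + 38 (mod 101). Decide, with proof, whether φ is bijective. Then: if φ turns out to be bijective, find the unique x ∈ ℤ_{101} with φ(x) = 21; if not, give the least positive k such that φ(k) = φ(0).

23

Suppose φ(u) = φ(v) in ℤ_{101}. Then 30u + 38 ≡ 30v + 38 (mod 101), thus 30(u − v) ≡ 0 (mod 101).
Since gcd(30, 101) = 1, 30 is invertible modulo 101, hence u − v ≡ 0 (mod 101), i.e. u = v.
We now compute 30⁻¹ mod 101 explicitly. Euclid's algorithm: 101 = 3·30 + 11, 30 = 2·11 + 8, 11 = 1·8 + 3, 8 = 2·3 + 2, 3 = 1·2 + 1; back-substituting gives 1 = 64·30 − 19·101, so 30⁻¹ ≡ 64 (mod 101).
Then y ↦ 64(y − 38) is a two-sided inverse to φ, so every y ∈ ℤ_{101} has a preimage.
Therefore φ is bijective.
Since φ is bijective, we compute φ⁻¹(21): solve 30x + 38 ≡ 21 (mod 101), i.e. 30x ≡ 84 (mod 101).
Multiplying by 30⁻¹ = 64 gives x ≡ 64·84 = 5376 = 53·101 + 23 ≡ 23 (mod 101).
Check: φ(23) = 30·23 + 38 = 728 = 7·101 + 21 ≡ 21 (mod 101).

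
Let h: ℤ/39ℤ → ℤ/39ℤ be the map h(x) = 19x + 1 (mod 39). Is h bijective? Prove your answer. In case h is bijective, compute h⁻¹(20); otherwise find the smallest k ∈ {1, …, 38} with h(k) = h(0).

1

If h(x_1) = h(x_2), then 19x_1 ≡ 19x_2 (mod 39). Because gcd(19, 39) = 1, we may cancel 19 to get x_1 ≡ x_2 (mod 39).
We now compute 19⁻¹ mod 39 explicitly. Euclid's algorithm: 39 = 2·19 + 1; back-substituting gives 1 = 37·19 − 18·39, so 19⁻¹ ≡ 37 (mod 39).
For any y ∈ ℤ/39ℤ, x = 37(y − 1) mod 39 satisfies h(x) = 19·37(y − 1) + 1 ≡ y (since 19·37 ≡ 1 mod 39). So every y has a preimage.
Thus h is bijective.
Since h is bijective, we compute h⁻¹(20): solve 19x + 1 ≡ 20 (mod 39), i.e. 19x ≡ 19 (mod 39).
Multiplying by 19⁻¹ = 37 gives x ≡ 37·19 = 703 = 18·39 + 1 ≡ 1 (mod 39).
Check: h(1) = 19·1 + 1 = 20 ≡ 20 (mod 39).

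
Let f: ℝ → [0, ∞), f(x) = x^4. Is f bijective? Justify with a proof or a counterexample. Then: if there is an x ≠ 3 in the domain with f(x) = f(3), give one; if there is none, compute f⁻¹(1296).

-3

f(3) = 81 = (−3)^4 = f(−3) (since 4 is even), with 3 ≠ −3. So f is not injective, hence not bijective.
For the follow-up, such an x exists: taking x = −3 ∈ ℝ gives f(−3) = 81 = f(3) with −3 ≠ 3.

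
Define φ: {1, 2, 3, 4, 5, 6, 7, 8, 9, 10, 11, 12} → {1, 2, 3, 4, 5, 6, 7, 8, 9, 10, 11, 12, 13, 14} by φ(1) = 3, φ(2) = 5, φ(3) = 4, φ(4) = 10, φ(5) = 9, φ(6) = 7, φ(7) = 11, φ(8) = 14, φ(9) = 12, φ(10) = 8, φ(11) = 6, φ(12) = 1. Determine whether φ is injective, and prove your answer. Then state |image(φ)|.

12

The values φ(1), …, φ(12) are 3, 5, 4, 10, 9, 7, 11, 14, 12, 8, 6, 1 — all distinct.
So φ(x_1) = φ(x_2) only when x_1 = x_2, and φ is injective.
The image of φ is {1, 3, 4, 5, 6, 7, 8, 9, 10, 11, 12, 14}, which has 12 elements.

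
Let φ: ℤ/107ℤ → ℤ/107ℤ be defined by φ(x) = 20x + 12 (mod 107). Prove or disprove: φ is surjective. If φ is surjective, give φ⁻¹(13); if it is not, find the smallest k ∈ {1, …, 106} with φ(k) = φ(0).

91

Since gcd(20, 107) = 1, 20 is invertible modulo 107. Euclid's algorithm: 107 = 5·20 + 7, 20 = 2·7 + 6, 7 = 1·6 + 1; back-substituting gives 1 = 91·20 − 17·107, so 20⁻¹ ≡ 91 (mod 107).
Then y ↦ 91(y − 12) is a two-sided inverse to φ, so every y ∈ ℤ/107ℤ has a preimage.
Thus φ is surjective.
Since φ is surjective, we compute φ⁻¹(13): solve 20x + 12 ≡ 13 (mod 107), i.e. 20x ≡ 1 (mod 107).
Multiplying by 20⁻¹ = 91 gives x ≡ 91·1 = 91 ≡ 91 (mod 107).
Check: φ(91) = 20·91 + 12 = 1832 = 17·107 + 13 ≡ 13 (mod 107).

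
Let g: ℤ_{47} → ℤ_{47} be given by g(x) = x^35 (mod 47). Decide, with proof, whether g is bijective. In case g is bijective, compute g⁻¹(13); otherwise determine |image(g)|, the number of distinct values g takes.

Since 47 is prime, the nonzero elements of ℤ_{47} form a cyclic group of order 46.
As gcd(35, 46) = 1, raising to the 35th power is a bijection on this group: if x_1^35 ≡ x_2^35 then (x_1x_2^{−1})^35 = 1, and the only element of order dividing gcd(35, 46) = 1 is 1, so x_1 = x_2.
With g(0) = 0 this makes g injective on all of ℤ_{47}, hence bijective (finite equal-size domain and codomain). In particular g is bijective.
Since g is bijective, we find the preimage of 13. The inverse of x ↦ x^35 on (ℤ_{47})^× is x ↦ x^25, because 35·25 = 875 = 19·46 + 1 ≡ 1 (mod 46) and x^{46} = 1 for x ≠ 0 (Fermat). So g⁻¹(13) = 13^25 mod 47.
Repeated squaring mod 47: 13^1 ≡ 13, 13^2 ≡ 13² = 169 ≡ 28, 13^4 ≡ 28² = 784 ≡ 32, 13^8 ≡ 32² = 1024 ≡ 37, 13^16 ≡ 37² = 1369 ≡ 6. Since 25 = 16 + 8 + 1, 13^25 ≡ 6·37·13: 6·37 = 222 ≡ 34, then 34·13 = 442 ≡ 19. So 13^25 ≡ 19 (mod 47).
Hence g⁻¹(13) = 19.

19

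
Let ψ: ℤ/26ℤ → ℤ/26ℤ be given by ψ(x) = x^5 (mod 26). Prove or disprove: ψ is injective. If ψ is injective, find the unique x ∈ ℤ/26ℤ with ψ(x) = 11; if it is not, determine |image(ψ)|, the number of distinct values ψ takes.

7

Computing x^5 mod 26 for each x (by repeated squaring, reducing mod 26 at every step), the values ψ(0), ψ(1), …, ψ(25) are: 0, 1, 6, 9, 10, 5, 2, 11, 8, 3, 4, 7, 12, 13, 14, 19, 22, 23, 18, 15, 24, 21, 16, 17, 20, 25.
Every element of ℤ/26ℤ appears exactly once in this list, so ψ is a bijection, and in particular injective.
Since ψ is injective, we read off the preimage of 11 from the same table: ψ(7) = 11, so ψ⁻¹(11) = 7.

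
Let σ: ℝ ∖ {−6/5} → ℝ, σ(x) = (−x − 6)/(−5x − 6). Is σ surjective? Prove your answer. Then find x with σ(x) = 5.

If σ(x) = 1/5, cross-multiplying gives −5(−x − 6) = −1(−5x − 6), which simplifies to 30 = 6 — false.  So 1/5 has no preimage and σ is not surjective.
Solving σ(x) = 5: cross-multiplying gives −x − 6 = 5(−5x − 6), which rearranges to 24x = −24, so x = −1.

-1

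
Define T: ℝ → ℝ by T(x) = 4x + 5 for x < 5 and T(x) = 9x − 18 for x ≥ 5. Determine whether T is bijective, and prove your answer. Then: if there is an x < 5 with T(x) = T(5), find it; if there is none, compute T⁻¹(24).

19/4

Both pieces are strictly increasing (slopes 4 and 9), so each is injective on its own interval.
The left piece maps (−∞, 5) onto (−∞, 25); the right piece maps [5, ∞) onto [27, ∞).
The images leave a gap (25 has no preimage), so T is not surjective, hence not bijective.
Because the two images are disjoint, no x < 5 has T(x) = T(5), so we compute T⁻¹(24): 24 lies in (−∞, 25), so solve 4x + 5 = 24: x = (24 − 5)/4 = 19/4.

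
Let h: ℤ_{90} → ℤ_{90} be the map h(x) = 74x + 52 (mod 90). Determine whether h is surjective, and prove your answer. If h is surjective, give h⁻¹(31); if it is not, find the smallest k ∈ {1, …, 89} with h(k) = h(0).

45

Since gcd(74, 90) = 2, we have 74x ≡ 0 (mod 2) for all x, so h(x) ≡ 0 (mod 2).
But 1 ≢ 0 (mod 2), so 1 ∈ ℤ_{90} has no preimage. Thus h is not surjective.
Since h is not surjective, we find the least positive k with h(k) = h(0): this means 74k ≡ 0 (mod 90), i.e. 90 ∣ 74k. Since gcd(74, 90) = 2, dividing through by 2 this holds exactly when 45 ∣ 37k, and as gcd(37, 45) = 1, exactly when 45 ∣ k.
The smallest positive such k is 45.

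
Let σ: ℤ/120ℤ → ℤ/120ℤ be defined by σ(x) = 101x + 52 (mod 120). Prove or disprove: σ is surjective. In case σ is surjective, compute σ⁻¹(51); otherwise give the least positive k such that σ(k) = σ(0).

19

Since gcd(101, 120) = 1, 101 is invertible modulo 120. Euclid's algorithm: 120 = 1·101 + 19, 101 = 5·19 + 6, 19 = 3·6 + 1; back-substituting gives 1 = 101·101 − 85·120, so 101⁻¹ ≡ 101 (mod 120).
For any y ∈ ℤ/120ℤ, x = 101(y − 52) mod 120 satisfies σ(x) = 101·101(y − 52) + 52 ≡ y (since 101·101 ≡ 1 mod 120). So every y has a preimage.
So σ is surjective.
Since σ is surjective, we find σ⁻¹(51): we need 101x ≡ 51 − 52 ≡ 119 (mod 120). Using 101⁻¹ = 101: x ≡ 101·119 = 12019 = 100·120 + 19, so x = 19.
Check: σ(19) = 101·19 + 52 = 1971 = 16·120 + 51 ≡ 51 (mod 120).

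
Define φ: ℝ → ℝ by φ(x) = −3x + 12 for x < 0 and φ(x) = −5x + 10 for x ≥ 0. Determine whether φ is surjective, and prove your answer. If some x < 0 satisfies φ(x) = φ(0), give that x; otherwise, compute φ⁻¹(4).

6/5

Both pieces are strictly decreasing (slopes −3 and −5), so each is injective on its own interval.
The left piece maps (−∞, 0) onto (12, ∞); the right piece maps [0, ∞) onto (−∞, 10].
The union (12, ∞) ∪ (−∞, 10] omits the interval between 12 and 10; in particular 12 has no preimage. So φ is not surjective.
Because the two images are disjoint, no x < 0 has φ(x) = φ(0), so we compute φ⁻¹(4): 4 lies in (−∞, 10], so solve −5x + 10 = 4: x = (4 − 10)/(−5) = 6/5.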